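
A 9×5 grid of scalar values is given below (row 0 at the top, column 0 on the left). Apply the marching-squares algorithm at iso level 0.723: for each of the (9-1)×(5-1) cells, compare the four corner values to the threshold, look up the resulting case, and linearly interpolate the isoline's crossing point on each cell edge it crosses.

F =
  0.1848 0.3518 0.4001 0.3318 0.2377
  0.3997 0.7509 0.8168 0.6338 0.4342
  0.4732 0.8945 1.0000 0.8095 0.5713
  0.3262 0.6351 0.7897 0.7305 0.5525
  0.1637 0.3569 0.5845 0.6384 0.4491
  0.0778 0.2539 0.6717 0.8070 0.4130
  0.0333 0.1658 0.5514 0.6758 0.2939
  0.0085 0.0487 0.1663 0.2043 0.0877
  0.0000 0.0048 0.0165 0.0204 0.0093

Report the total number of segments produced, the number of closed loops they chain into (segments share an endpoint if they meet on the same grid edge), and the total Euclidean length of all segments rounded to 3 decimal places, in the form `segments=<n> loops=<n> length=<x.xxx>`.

cell (0,0): code 0100 → (0.930,1.000)–(1.000,0.921)
cell (0,1): code 1100 → (0.775,2.000)–(0.930,1.000)
cell (0,2): code 1000 → (1.000,2.513)–(0.775,2.000)
cell (1,0): code 0110 → (1.000,0.921)–(2.000,0.593)
cell (1,2): code 1101 → (1.508,3.000)–(1.000,2.513)
cell (1,3): code 1000 → (2.000,3.363)–(1.508,3.000)
cell (2,0): code 0010 → (2.000,0.593)–(2.661,1.000)
cell (2,1): code 0111 → (2.661,1.000)–(3.000,1.569)
cell (2,3): code 1001 → (3.000,3.042)–(2.000,3.363)
cell (3,1): code 0010 → (3.000,1.569)–(3.325,2.000)
cell (3,2): code 0011 → (3.325,2.000)–(3.081,3.000)
cell (3,3): code 0001 → (3.081,3.000)–(3.000,3.042)
cell (4,2): code 0100 → (4.502,3.000)–(5.000,2.379)
cell (4,3): code 1000 → (5.000,3.213)–(4.502,3.000)
cell (5,2): code 0010 → (5.000,2.379)–(5.640,3.000)
cell (5,3): code 0001 → (5.640,3.000)–(5.000,3.213)
total: 16 segments, chained into 2 closed loop(s), length Σ = 11.099728

segments=16 loops=2 length=11.100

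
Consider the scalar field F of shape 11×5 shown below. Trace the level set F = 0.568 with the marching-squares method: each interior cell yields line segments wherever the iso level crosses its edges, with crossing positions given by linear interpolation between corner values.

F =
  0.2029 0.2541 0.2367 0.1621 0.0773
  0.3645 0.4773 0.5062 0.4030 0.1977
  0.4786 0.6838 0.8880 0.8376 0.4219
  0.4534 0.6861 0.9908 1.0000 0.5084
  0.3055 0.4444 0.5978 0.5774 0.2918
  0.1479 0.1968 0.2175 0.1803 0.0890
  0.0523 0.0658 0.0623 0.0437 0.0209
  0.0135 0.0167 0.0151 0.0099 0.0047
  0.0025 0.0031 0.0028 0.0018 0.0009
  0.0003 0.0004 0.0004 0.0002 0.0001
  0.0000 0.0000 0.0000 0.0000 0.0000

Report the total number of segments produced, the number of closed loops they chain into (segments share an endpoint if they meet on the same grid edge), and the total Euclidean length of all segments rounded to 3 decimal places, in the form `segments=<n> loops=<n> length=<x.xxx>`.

cell (1,0): code 0100 → (1.439,1.000)–(2.000,0.436)
cell (1,1): code 1100 → (1.162,2.000)–(1.439,1.000)
cell (1,2): code 1100 → (1.380,3.000)–(1.162,2.000)
cell (1,3): code 1000 → (2.000,3.649)–(1.380,3.000)
cell (2,0): code 0110 → (2.000,0.436)–(3.000,0.492)
cell (2,3): code 1001 → (3.000,3.879)–(2.000,3.649)
cell (3,0): code 0010 → (3.000,0.492)–(3.489,1.000)
cell (3,1): code 0111 → (3.489,1.000)–(4.000,1.806)
cell (3,3): code 1001 → (4.000,3.033)–(3.000,3.879)
cell (4,1): code 0010 → (4.000,1.806)–(4.078,2.000)
cell (4,2): code 0011 → (4.078,2.000)–(4.024,3.000)
cell (4,3): code 0001 → (4.024,3.000)–(4.000,3.033)
total: 12 segments, chained into 1 closed loop(s), length Σ = 10.002081

segments=12 loops=1 length=10.002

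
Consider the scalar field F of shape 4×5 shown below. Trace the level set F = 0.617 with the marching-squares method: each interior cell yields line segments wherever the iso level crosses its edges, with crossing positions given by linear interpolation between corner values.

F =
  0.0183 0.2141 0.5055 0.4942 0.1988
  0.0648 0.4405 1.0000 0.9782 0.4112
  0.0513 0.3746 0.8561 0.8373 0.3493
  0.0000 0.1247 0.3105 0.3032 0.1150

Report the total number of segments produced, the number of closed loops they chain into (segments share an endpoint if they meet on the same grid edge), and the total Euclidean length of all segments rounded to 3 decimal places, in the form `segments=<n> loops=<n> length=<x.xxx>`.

cell (0,1): code 0100 → (0.225,2.000)–(1.000,1.315)
cell (0,2): code 1100 → (0.254,3.000)–(0.225,2.000)
cell (0,3): code 1000 → (1.000,3.637)–(0.254,3.000)
cell (1,1): code 0110 → (1.000,1.315)–(2.000,1.503)
cell (1,3): code 1001 → (2.000,3.451)–(1.000,3.637)
cell (2,1): code 0010 → (2.000,1.503)–(2.438,2.000)
cell (2,2): code 0011 → (2.438,2.000)–(2.412,3.000)
cell (2,3): code 0001 → (2.412,3.000)–(2.000,3.451)
total: 8 segments, chained into 1 closed loop(s), length Σ = 7.323978

segments=8 loops=1 length=7.324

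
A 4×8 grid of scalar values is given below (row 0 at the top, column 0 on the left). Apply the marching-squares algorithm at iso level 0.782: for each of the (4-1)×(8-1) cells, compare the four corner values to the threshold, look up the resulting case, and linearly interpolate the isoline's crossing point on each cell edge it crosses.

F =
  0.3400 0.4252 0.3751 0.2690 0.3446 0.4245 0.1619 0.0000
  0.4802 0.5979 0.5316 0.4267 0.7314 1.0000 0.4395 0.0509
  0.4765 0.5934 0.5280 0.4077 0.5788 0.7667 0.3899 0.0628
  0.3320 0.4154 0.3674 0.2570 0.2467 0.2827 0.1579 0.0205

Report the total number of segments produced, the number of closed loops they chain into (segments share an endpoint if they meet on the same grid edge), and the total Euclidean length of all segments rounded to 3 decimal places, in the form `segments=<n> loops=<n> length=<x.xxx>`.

segments=4 loops=1 length=3.688

cell (0,4): code 0100 → (0.621,5.000)–(1.000,4.188)
cell (0,5): code 1000 → (1.000,5.389)–(0.621,5.000)
cell (1,4): code 0010 → (1.000,4.188)–(1.934,5.000)
cell (1,5): code 0001 → (1.934,5.000)–(1.000,5.389)
total: 4 segments, chained into 1 closed loop(s), length Σ = 3.688399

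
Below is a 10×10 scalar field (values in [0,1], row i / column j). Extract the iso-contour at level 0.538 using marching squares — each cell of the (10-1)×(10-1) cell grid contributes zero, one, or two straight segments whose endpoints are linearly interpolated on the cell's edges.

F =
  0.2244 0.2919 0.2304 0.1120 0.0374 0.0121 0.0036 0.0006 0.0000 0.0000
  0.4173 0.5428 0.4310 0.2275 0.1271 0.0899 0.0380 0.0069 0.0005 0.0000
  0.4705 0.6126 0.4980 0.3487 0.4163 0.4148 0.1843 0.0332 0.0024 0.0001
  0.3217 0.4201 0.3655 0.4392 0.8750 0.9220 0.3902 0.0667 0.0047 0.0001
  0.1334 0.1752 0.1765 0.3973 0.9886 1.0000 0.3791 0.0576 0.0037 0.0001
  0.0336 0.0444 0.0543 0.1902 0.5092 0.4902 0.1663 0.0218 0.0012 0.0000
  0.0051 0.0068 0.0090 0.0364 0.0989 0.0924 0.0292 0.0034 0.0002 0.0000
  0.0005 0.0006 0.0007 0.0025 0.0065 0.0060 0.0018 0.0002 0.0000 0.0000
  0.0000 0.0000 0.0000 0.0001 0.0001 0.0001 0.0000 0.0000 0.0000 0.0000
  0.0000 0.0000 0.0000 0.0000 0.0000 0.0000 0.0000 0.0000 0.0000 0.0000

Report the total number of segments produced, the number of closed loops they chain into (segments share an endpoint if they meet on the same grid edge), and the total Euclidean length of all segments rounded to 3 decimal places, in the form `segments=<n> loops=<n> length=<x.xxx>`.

cell (0,0): code 0100 → (0.981,1.000)–(1.000,0.962)
cell (0,1): code 1000 → (1.000,1.043)–(0.981,1.000)
cell (1,0): code 0110 → (1.000,0.962)–(2.000,0.475)
cell (1,1): code 1001 → (2.000,1.651)–(1.000,1.043)
cell (2,0): code 0010 → (2.000,0.475)–(2.388,1.000)
cell (2,1): code 0001 → (2.388,1.000)–(2.000,1.651)
cell (2,3): code 0100 → (2.265,4.000)–(3.000,3.227)
cell (2,4): code 1100 → (2.243,5.000)–(2.265,4.000)
cell (2,5): code 1000 → (3.000,5.722)–(2.243,5.000)
cell (3,3): code 0110 → (3.000,3.227)–(4.000,3.238)
cell (3,5): code 1001 → (4.000,5.744)–(3.000,5.722)
cell (4,3): code 0010 → (4.000,3.238)–(4.940,4.000)
cell (4,4): code 0011 → (4.940,4.000)–(4.906,5.000)
cell (4,5): code 0001 → (4.906,5.000)–(4.000,5.744)
total: 14 segments, chained into 2 closed loop(s), length Σ = 12.278983

segments=14 loops=2 length=12.279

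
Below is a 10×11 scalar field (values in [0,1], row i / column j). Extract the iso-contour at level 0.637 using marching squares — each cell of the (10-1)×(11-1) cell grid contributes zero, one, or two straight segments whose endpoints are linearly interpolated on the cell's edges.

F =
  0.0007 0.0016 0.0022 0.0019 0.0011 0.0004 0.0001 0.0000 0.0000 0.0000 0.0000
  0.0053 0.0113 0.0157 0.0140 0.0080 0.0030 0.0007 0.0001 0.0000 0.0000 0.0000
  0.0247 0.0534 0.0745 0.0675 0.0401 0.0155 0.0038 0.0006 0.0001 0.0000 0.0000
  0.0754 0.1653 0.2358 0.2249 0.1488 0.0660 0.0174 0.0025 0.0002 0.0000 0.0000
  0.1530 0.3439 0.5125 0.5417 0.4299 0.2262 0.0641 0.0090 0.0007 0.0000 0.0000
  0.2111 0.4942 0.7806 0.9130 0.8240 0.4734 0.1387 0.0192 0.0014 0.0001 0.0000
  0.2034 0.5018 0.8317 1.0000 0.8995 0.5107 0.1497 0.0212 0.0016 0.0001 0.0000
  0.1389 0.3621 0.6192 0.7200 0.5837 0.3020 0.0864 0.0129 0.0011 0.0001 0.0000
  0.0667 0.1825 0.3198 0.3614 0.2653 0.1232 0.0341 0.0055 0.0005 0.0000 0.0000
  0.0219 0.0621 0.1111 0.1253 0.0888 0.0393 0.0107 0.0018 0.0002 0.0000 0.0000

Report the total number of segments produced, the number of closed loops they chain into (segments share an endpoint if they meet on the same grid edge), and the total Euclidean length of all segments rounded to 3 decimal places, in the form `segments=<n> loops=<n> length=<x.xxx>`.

segments=12 loops=1 length=9.807

cell (4,1): code 0100 → (4.464,2.000)–(5.000,1.499)
cell (4,2): code 1100 → (4.257,3.000)–(4.464,2.000)
cell (4,3): code 1100 → (4.526,4.000)–(4.257,3.000)
cell (4,4): code 1000 → (5.000,4.533)–(4.526,4.000)
cell (5,1): code 0110 → (5.000,1.499)–(6.000,1.410)
cell (5,4): code 1001 → (6.000,4.675)–(5.000,4.533)
cell (6,1): code 0010 → (6.000,1.410)–(6.916,2.000)
cell (6,2): code 0111 → (6.916,2.000)–(7.000,2.177)
cell (6,3): code 1011 → (7.000,3.609)–(6.831,4.000)
cell (6,4): code 0001 → (6.831,4.000)–(6.000,4.675)
cell (7,2): code 0010 → (7.000,2.177)–(7.231,3.000)
cell (7,3): code 0001 → (7.231,3.000)–(7.000,3.609)
total: 12 segments, chained into 1 closed loop(s), length Σ = 9.807229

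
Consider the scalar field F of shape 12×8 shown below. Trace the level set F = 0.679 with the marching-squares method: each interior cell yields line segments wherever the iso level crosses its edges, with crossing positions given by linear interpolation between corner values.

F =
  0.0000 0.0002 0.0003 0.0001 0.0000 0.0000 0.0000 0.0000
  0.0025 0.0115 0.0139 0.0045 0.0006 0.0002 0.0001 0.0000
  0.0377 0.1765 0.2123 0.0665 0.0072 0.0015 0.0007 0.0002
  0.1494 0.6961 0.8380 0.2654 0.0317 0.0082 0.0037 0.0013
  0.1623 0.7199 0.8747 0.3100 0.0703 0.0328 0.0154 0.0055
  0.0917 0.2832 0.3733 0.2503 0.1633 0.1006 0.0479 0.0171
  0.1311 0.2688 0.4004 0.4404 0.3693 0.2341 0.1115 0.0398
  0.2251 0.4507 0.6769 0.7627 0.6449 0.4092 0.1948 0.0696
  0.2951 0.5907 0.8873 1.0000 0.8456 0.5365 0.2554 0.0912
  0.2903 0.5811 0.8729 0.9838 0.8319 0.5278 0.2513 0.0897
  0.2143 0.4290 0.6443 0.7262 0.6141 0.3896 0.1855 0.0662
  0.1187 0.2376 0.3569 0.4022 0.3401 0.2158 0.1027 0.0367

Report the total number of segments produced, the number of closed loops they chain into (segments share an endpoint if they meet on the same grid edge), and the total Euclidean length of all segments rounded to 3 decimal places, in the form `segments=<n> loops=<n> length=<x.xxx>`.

cell (2,0): code 0100 → (2.967,1.000)–(3.000,0.969)
cell (2,1): code 1100 → (2.746,2.000)–(2.967,1.000)
cell (2,2): code 1000 → (3.000,2.278)–(2.746,2.000)
cell (3,0): code 0110 → (3.000,0.969)–(4.000,0.927)
cell (3,2): code 1001 → (4.000,2.347)–(3.000,2.278)
cell (4,0): code 0010 → (4.000,0.927)–(4.094,1.000)
cell (4,1): code 0011 → (4.094,1.000)–(4.390,2.000)
cell (4,2): code 0001 → (4.390,2.000)–(4.000,2.347)
cell (6,2): code 0100 → (6.740,3.000)–(7.000,2.024)
cell (6,3): code 1000 → (7.000,3.711)–(6.740,3.000)
cell (7,1): code 0100 → (7.010,2.000)–(8.000,1.298)
cell (7,2): code 1110 → (7.000,2.024)–(7.010,2.000)
cell (7,3): code 1101 → (7.170,4.000)–(7.000,3.711)
cell (7,4): code 1000 → (8.000,4.539)–(7.170,4.000)
cell (8,1): code 0110 → (8.000,1.298)–(9.000,1.336)
cell (8,4): code 1001 → (9.000,4.503)–(8.000,4.539)
cell (9,1): code 0010 → (9.000,1.336)–(9.848,2.000)
cell (9,2): code 0111 → (9.848,2.000)–(10.000,2.424)
cell (9,3): code 1011 → (10.000,3.421)–(9.702,4.000)
cell (9,4): code 0001 → (9.702,4.000)–(9.000,4.503)
cell (10,2): code 0010 → (10.000,2.424)–(10.146,3.000)
cell (10,3): code 0001 → (10.146,3.000)–(10.000,3.421)
total: 22 segments, chained into 2 closed loop(s), length Σ = 15.548400

segments=22 loops=2 length=15.548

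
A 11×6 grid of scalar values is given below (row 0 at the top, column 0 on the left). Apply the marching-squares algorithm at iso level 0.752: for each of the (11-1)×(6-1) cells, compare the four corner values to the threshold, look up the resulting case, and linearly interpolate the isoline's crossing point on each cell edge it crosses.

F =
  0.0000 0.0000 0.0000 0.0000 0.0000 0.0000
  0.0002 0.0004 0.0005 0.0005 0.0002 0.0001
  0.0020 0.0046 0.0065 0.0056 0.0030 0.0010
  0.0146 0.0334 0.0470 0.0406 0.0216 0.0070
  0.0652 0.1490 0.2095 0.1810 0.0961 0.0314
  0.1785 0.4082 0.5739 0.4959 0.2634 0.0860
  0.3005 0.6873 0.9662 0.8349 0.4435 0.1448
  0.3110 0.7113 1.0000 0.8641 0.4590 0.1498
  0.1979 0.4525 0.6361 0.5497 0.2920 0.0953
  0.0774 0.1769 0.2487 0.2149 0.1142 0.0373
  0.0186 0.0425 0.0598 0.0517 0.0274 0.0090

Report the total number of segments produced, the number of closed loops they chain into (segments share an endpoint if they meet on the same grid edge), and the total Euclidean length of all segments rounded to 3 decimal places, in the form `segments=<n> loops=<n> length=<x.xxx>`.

cell (5,1): code 0100 → (5.454,2.000)–(6.000,1.232)
cell (5,2): code 1100 → (5.755,3.000)–(5.454,2.000)
cell (5,3): code 1000 → (6.000,3.212)–(5.755,3.000)
cell (6,1): code 0110 → (6.000,1.232)–(7.000,1.141)
cell (6,3): code 1001 → (7.000,3.277)–(6.000,3.212)
cell (7,1): code 0010 → (7.000,1.141)–(7.682,2.000)
cell (7,2): code 0011 → (7.682,2.000)–(7.357,3.000)
cell (7,3): code 0001 → (7.357,3.000)–(7.000,3.277)
total: 8 segments, chained into 1 closed loop(s), length Σ = 6.915868

segments=8 loops=1 length=6.916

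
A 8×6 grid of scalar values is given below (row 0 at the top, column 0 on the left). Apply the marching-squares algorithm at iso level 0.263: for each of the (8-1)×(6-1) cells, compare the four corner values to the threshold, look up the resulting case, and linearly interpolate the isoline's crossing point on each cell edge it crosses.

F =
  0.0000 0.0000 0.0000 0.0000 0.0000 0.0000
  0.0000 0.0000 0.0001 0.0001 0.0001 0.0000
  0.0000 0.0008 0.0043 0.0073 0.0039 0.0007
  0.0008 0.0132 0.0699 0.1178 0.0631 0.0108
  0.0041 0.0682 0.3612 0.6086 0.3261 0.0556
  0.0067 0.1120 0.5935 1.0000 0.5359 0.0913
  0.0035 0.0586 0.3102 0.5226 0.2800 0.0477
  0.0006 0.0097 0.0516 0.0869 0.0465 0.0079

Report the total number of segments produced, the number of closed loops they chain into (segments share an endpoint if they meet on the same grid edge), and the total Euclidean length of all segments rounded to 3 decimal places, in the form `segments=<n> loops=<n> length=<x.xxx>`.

segments=12 loops=1 length=9.937

cell (3,1): code 0100 → (3.663,2.000)–(4.000,1.665)
cell (3,2): code 1100 → (3.296,3.000)–(3.663,2.000)
cell (3,3): code 1100 → (3.760,4.000)–(3.296,3.000)
cell (3,4): code 1000 → (4.000,4.233)–(3.760,4.000)
cell (4,1): code 0110 → (4.000,1.665)–(5.000,1.314)
cell (4,4): code 1001 → (5.000,4.614)–(4.000,4.233)
cell (5,1): code 0110 → (5.000,1.314)–(6.000,1.812)
cell (5,4): code 1001 → (6.000,4.073)–(5.000,4.614)
cell (6,1): code 0010 → (6.000,1.812)–(6.183,2.000)
cell (6,2): code 0011 → (6.183,2.000)–(6.596,3.000)
cell (6,3): code 0011 → (6.596,3.000)–(6.073,4.000)
cell (6,4): code 0001 → (6.073,4.000)–(6.000,4.073)
total: 12 segments, chained into 1 closed loop(s), length Σ = 9.937392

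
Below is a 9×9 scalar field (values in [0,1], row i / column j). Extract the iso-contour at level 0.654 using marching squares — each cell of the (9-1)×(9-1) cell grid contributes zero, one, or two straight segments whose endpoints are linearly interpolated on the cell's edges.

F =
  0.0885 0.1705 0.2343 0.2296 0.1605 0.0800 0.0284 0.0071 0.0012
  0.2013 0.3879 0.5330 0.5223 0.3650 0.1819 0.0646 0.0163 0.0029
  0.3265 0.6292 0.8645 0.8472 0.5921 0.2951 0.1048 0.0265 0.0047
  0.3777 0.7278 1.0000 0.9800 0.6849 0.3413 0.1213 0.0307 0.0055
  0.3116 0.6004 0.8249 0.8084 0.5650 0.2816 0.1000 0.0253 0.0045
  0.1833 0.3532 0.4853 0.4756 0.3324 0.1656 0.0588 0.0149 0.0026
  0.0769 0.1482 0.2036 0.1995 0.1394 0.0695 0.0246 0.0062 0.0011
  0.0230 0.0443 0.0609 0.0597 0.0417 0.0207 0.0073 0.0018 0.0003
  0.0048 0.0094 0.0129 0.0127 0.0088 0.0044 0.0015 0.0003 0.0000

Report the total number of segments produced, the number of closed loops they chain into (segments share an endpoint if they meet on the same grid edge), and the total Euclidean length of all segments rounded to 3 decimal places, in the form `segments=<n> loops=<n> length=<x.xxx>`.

cell (1,1): code 0100 → (1.365,2.000)–(2.000,1.105)
cell (1,2): code 1100 → (1.405,3.000)–(1.365,2.000)
cell (1,3): code 1000 → (2.000,3.757)–(1.405,3.000)
cell (2,0): code 0100 → (2.252,1.000)–(3.000,0.789)
cell (2,1): code 1110 → (2.000,1.105)–(2.252,1.000)
cell (2,3): code 1101 → (2.667,4.000)–(2.000,3.757)
cell (2,4): code 1000 → (3.000,4.090)–(2.667,4.000)
cell (3,0): code 0010 → (3.000,0.789)–(3.579,1.000)
cell (3,1): code 0111 → (3.579,1.000)–(4.000,1.239)
cell (3,3): code 1011 → (4.000,3.634)–(3.258,4.000)
cell (3,4): code 0001 → (3.258,4.000)–(3.000,4.090)
cell (4,1): code 0010 → (4.000,1.239)–(4.503,2.000)
cell (4,2): code 0011 → (4.503,2.000)–(4.464,3.000)
cell (4,3): code 0001 → (4.464,3.000)–(4.000,3.634)
total: 14 segments, chained into 1 closed loop(s), length Σ = 10.065595

segments=14 loops=1 length=10.066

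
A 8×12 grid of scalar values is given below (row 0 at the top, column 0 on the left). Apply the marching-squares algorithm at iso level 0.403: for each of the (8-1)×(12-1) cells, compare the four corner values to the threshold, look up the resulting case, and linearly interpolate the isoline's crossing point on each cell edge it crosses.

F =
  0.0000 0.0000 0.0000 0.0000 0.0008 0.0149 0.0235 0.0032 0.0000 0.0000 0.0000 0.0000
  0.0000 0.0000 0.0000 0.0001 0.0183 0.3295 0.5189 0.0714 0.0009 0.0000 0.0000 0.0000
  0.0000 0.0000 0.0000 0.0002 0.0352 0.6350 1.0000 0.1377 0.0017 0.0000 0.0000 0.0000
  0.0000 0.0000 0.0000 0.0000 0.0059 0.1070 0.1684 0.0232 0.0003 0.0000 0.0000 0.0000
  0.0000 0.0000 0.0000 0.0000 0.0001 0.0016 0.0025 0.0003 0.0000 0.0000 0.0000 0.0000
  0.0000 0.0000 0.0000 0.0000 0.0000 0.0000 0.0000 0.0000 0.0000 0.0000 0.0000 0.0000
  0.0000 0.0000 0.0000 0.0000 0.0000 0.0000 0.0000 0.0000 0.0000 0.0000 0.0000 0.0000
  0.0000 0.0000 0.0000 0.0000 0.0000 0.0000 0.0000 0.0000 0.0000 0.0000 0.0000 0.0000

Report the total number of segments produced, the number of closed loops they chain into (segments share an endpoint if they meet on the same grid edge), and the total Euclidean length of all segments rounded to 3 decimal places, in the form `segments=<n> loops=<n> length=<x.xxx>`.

cell (0,5): code 0100 → (0.766,6.000)–(1.000,5.388)
cell (0,6): code 1000 → (1.000,6.259)–(0.766,6.000)
cell (1,4): code 0100 → (1.241,5.000)–(2.000,4.613)
cell (1,5): code 1110 → (1.000,5.388)–(1.241,5.000)
cell (1,6): code 1001 → (2.000,6.692)–(1.000,6.259)
cell (2,4): code 0010 → (2.000,4.613)–(2.439,5.000)
cell (2,5): code 0011 → (2.439,5.000)–(2.718,6.000)
cell (2,6): code 0001 → (2.718,6.000)–(2.000,6.692)
total: 8 segments, chained into 1 closed loop(s), length Σ = 6.023626

segments=8 loops=1 length=6.024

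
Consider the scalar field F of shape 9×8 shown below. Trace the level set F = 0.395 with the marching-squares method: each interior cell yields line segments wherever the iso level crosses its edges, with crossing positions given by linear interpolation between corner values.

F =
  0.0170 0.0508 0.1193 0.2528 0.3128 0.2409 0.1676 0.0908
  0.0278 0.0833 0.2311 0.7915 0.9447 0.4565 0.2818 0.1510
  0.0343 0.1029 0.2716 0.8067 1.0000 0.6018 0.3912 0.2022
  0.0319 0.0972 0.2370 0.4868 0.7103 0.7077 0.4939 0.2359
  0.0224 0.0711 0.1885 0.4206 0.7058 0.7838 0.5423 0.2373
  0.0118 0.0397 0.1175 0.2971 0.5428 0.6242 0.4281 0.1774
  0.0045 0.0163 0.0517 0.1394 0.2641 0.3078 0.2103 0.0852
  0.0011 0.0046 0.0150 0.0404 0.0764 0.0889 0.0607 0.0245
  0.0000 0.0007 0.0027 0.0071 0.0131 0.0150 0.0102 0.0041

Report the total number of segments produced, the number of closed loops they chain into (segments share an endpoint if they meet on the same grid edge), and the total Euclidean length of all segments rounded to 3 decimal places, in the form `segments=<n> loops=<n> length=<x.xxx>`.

cell (0,2): code 0100 → (0.264,3.000)–(1.000,2.292)
cell (0,3): code 1100 → (0.130,4.000)–(0.264,3.000)
cell (0,4): code 1100 → (0.715,5.000)–(0.130,4.000)
cell (0,5): code 1000 → (1.000,5.352)–(0.715,5.000)
cell (1,2): code 0110 → (1.000,2.292)–(2.000,2.231)
cell (1,5): code 1001 → (2.000,5.982)–(1.000,5.352)
cell (2,2): code 0110 → (2.000,2.231)–(3.000,2.633)
cell (2,5): code 1101 → (2.037,6.000)–(2.000,5.982)
cell (2,6): code 1000 → (3.000,6.383)–(2.037,6.000)
cell (3,2): code 0110 → (3.000,2.633)–(4.000,2.890)
cell (3,6): code 1001 → (4.000,6.483)–(3.000,6.383)
cell (4,2): code 0010 → (4.000,2.890)–(4.207,3.000)
cell (4,3): code 0111 → (4.207,3.000)–(5.000,3.398)
cell (4,6): code 1001 → (5.000,6.132)–(4.000,6.483)
cell (5,3): code 0010 → (5.000,3.398)–(5.530,4.000)
cell (5,4): code 0011 → (5.530,4.000)–(5.724,5.000)
cell (5,5): code 0011 → (5.724,5.000)–(5.152,6.000)
cell (5,6): code 0001 → (5.152,6.000)–(5.000,6.132)
total: 18 segments, chained into 1 closed loop(s), length Σ = 15.373974

segments=18 loops=1 length=15.374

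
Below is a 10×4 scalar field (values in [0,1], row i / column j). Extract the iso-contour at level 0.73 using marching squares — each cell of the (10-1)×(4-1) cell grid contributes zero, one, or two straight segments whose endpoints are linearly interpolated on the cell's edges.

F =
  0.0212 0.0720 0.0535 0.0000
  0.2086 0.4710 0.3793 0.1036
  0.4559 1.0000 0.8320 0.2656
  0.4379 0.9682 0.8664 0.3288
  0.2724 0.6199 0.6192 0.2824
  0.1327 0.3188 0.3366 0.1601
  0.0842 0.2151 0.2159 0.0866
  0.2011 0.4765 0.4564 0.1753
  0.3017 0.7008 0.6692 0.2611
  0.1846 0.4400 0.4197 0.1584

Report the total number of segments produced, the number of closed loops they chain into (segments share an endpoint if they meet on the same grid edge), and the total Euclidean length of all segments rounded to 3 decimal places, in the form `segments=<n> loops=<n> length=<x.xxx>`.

cell (1,0): code 0100 → (1.490,1.000)–(2.000,0.504)
cell (1,1): code 1100 → (1.775,2.000)–(1.490,1.000)
cell (1,2): code 1000 → (2.000,2.180)–(1.775,2.000)
cell (2,0): code 0110 → (2.000,0.504)–(3.000,0.551)
cell (2,2): code 1001 → (3.000,2.254)–(2.000,2.180)
cell (3,0): code 0010 → (3.000,0.551)–(3.684,1.000)
cell (3,1): code 0011 → (3.684,1.000)–(3.552,2.000)
cell (3,2): code 0001 → (3.552,2.000)–(3.000,2.254)
total: 8 segments, chained into 1 closed loop(s), length Σ = 6.478180

segments=8 loops=1 length=6.478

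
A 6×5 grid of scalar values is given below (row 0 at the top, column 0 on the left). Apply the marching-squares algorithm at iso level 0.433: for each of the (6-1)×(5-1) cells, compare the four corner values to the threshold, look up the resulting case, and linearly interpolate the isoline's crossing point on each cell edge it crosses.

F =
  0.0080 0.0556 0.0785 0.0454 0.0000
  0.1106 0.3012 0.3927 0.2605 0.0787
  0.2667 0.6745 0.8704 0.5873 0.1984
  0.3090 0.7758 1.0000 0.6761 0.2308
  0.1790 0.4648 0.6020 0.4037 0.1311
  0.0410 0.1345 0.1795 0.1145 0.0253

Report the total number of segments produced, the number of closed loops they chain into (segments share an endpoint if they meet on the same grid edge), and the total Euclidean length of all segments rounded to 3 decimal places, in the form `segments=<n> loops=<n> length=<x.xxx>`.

segments=12 loops=1 length=10.185

cell (1,0): code 0100 → (1.353,1.000)–(2.000,0.408)
cell (1,1): code 1100 → (1.084,2.000)–(1.353,1.000)
cell (1,2): code 1100 → (1.528,3.000)–(1.084,2.000)
cell (1,3): code 1000 → (2.000,3.397)–(1.528,3.000)
cell (2,0): code 0110 → (2.000,0.408)–(3.000,0.266)
cell (2,3): code 1001 → (3.000,3.546)–(2.000,3.397)
cell (3,0): code 0110 → (3.000,0.266)–(4.000,0.889)
cell (3,2): code 1011 → (4.000,2.852)–(3.892,3.000)
cell (3,3): code 0001 → (3.892,3.000)–(3.000,3.546)
cell (4,0): code 0010 → (4.000,0.889)–(4.096,1.000)
cell (4,1): code 0011 → (4.096,1.000)–(4.400,2.000)
cell (4,2): code 0001 → (4.400,2.000)–(4.000,2.852)
total: 12 segments, chained into 1 closed loop(s), length Σ = 10.185158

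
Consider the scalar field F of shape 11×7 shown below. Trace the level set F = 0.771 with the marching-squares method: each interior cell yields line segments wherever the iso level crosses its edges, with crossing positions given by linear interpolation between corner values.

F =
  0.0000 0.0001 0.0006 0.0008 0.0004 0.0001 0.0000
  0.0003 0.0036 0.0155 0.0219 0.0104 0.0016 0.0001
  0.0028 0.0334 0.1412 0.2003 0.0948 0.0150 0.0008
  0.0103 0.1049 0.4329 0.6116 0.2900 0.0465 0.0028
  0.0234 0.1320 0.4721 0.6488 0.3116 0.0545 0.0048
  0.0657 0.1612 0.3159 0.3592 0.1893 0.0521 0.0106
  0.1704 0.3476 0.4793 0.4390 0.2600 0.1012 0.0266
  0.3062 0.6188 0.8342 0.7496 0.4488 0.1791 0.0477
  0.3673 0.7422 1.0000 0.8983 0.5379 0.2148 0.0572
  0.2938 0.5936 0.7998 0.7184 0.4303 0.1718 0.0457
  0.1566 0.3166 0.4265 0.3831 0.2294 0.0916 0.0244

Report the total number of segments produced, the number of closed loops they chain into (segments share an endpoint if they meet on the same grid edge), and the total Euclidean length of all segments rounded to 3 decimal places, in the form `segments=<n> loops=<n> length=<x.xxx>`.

cell (6,1): code 0100 → (6.822,2.000)–(7.000,1.707)
cell (6,2): code 1000 → (7.000,2.747)–(6.822,2.000)
cell (7,1): code 0110 → (7.000,1.707)–(8.000,1.112)
cell (7,2): code 1101 → (7.144,3.000)–(7.000,2.747)
cell (7,3): code 1000 → (8.000,3.353)–(7.144,3.000)
cell (8,1): code 0110 → (8.000,1.112)–(9.000,1.860)
cell (8,2): code 1011 → (9.000,2.354)–(8.708,3.000)
cell (8,3): code 0001 → (8.708,3.000)–(8.000,3.353)
cell (9,1): code 0010 → (9.000,1.860)–(9.077,2.000)
cell (9,2): code 0001 → (9.077,2.000)–(9.000,2.354)
total: 10 segments, chained into 1 closed loop(s), length Σ = 6.762870

segments=10 loops=1 length=6.763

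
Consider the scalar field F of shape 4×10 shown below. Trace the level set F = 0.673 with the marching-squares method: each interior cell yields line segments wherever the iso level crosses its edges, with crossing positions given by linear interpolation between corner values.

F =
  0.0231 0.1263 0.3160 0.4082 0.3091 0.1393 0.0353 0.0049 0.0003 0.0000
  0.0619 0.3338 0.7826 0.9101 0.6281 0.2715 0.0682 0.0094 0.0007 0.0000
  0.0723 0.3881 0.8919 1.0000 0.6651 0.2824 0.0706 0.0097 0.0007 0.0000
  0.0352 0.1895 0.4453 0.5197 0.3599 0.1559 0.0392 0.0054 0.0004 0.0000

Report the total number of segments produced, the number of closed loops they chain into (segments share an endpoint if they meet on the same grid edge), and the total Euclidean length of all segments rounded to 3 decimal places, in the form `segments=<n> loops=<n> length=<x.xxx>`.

cell (0,1): code 0100 → (0.765,2.000)–(1.000,1.756)
cell (0,2): code 1100 → (0.528,3.000)–(0.765,2.000)
cell (0,3): code 1000 → (1.000,3.841)–(0.528,3.000)
cell (1,1): code 0110 → (1.000,1.756)–(2.000,1.566)
cell (1,3): code 1001 → (2.000,3.976)–(1.000,3.841)
cell (2,1): code 0010 → (2.000,1.566)–(2.490,2.000)
cell (2,2): code 0011 → (2.490,2.000)–(2.681,3.000)
cell (2,3): code 0001 → (2.681,3.000)–(2.000,3.976)
total: 8 segments, chained into 1 closed loop(s), length Σ = 7.221521

segments=8 loops=1 length=7.222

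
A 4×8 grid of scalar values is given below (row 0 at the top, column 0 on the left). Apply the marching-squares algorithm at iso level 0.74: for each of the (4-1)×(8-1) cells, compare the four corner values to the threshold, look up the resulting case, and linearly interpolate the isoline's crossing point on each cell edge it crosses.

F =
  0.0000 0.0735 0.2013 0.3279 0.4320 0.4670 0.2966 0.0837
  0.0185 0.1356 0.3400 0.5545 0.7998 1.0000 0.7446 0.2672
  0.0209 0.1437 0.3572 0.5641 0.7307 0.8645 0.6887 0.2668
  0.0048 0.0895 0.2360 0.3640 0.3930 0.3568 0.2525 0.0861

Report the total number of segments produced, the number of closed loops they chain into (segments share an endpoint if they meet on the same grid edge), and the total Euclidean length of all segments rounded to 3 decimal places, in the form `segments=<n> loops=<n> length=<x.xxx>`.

cell (0,3): code 0100 → (0.837,4.000)–(1.000,3.756)
cell (0,4): code 1100 → (0.512,5.000)–(0.837,4.000)
cell (0,5): code 1100 → (0.990,6.000)–(0.512,5.000)
cell (0,6): code 1000 → (1.000,6.010)–(0.990,6.000)
cell (1,3): code 0010 → (1.000,3.756)–(1.865,4.000)
cell (1,4): code 0111 → (1.865,4.000)–(2.000,4.070)
cell (1,5): code 1011 → (2.000,5.708)–(1.082,6.000)
cell (1,6): code 0001 → (1.082,6.000)–(1.000,6.010)
cell (2,4): code 0010 → (2.000,4.070)–(2.245,5.000)
cell (2,5): code 0001 → (2.245,5.000)–(2.000,5.708)
total: 10 segments, chained into 1 closed loop(s), length Σ = 6.274952

segments=10 loops=1 length=6.275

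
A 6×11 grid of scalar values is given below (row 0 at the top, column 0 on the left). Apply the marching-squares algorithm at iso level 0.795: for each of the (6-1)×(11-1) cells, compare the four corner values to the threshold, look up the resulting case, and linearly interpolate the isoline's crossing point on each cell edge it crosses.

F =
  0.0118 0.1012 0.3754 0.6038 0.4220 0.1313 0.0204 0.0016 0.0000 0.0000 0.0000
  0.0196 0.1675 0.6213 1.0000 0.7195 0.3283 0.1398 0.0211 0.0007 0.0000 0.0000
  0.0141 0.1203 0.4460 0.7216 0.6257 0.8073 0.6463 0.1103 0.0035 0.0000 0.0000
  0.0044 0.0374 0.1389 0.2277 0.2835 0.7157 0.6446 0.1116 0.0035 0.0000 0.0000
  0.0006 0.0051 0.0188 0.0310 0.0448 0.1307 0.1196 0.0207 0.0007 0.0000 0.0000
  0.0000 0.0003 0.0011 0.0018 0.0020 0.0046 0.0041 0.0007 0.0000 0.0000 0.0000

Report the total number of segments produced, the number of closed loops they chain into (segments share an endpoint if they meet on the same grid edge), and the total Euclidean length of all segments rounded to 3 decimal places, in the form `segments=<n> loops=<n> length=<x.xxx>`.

cell (0,2): code 0100 → (0.483,3.000)–(1.000,2.459)
cell (0,3): code 1000 → (1.000,3.731)–(0.483,3.000)
cell (1,2): code 0010 → (1.000,2.459)–(1.736,3.000)
cell (1,3): code 0001 → (1.736,3.000)–(1.000,3.731)
cell (1,4): code 0100 → (1.974,5.000)–(2.000,4.932)
cell (1,5): code 1000 → (2.000,5.076)–(1.974,5.000)
cell (2,4): code 0010 → (2.000,4.932)–(2.134,5.000)
cell (2,5): code 0001 → (2.134,5.000)–(2.000,5.076)
total: 8 segments, chained into 2 closed loop(s), length Σ = 4.053593

segments=8 loops=2 length=4.054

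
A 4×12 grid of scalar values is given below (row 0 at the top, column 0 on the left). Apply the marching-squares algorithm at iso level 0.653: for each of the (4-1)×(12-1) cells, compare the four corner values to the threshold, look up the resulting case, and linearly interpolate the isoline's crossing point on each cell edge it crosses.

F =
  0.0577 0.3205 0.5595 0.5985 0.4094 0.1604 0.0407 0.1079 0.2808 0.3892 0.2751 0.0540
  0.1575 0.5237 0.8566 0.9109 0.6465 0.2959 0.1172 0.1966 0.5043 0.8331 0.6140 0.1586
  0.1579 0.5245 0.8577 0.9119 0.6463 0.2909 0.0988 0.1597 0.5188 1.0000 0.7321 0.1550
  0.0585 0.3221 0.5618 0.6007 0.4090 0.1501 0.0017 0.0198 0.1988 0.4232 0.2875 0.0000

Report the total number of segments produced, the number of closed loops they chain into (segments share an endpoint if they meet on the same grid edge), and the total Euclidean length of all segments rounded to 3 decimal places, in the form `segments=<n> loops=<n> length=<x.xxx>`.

segments=16 loops=2 length=14.344

cell (0,1): code 0100 → (0.315,2.000)–(1.000,1.388)
cell (0,2): code 1100 → (0.174,3.000)–(0.315,2.000)
cell (0,3): code 1000 → (1.000,3.975)–(0.174,3.000)
cell (0,8): code 0100 → (0.594,9.000)–(1.000,8.452)
cell (0,9): code 1000 → (1.000,9.822)–(0.594,9.000)
cell (1,1): code 0110 → (1.000,1.388)–(2.000,1.386)
cell (1,3): code 1001 → (2.000,3.975)–(1.000,3.975)
cell (1,8): code 0110 → (1.000,8.452)–(2.000,8.279)
cell (1,9): code 1101 → (1.330,10.000)–(1.000,9.822)
cell (1,10): code 1000 → (2.000,10.137)–(1.330,10.000)
cell (2,1): code 0010 → (2.000,1.386)–(2.692,2.000)
cell (2,2): code 0011 → (2.692,2.000)–(2.832,3.000)
cell (2,3): code 0001 → (2.832,3.000)–(2.000,3.975)
cell (2,8): code 0010 → (2.000,8.279)–(2.602,9.000)
cell (2,9): code 0011 → (2.602,9.000)–(2.178,10.000)
cell (2,10): code 0001 → (2.178,10.000)–(2.000,10.137)
total: 16 segments, chained into 2 closed loop(s), length Σ = 14.344460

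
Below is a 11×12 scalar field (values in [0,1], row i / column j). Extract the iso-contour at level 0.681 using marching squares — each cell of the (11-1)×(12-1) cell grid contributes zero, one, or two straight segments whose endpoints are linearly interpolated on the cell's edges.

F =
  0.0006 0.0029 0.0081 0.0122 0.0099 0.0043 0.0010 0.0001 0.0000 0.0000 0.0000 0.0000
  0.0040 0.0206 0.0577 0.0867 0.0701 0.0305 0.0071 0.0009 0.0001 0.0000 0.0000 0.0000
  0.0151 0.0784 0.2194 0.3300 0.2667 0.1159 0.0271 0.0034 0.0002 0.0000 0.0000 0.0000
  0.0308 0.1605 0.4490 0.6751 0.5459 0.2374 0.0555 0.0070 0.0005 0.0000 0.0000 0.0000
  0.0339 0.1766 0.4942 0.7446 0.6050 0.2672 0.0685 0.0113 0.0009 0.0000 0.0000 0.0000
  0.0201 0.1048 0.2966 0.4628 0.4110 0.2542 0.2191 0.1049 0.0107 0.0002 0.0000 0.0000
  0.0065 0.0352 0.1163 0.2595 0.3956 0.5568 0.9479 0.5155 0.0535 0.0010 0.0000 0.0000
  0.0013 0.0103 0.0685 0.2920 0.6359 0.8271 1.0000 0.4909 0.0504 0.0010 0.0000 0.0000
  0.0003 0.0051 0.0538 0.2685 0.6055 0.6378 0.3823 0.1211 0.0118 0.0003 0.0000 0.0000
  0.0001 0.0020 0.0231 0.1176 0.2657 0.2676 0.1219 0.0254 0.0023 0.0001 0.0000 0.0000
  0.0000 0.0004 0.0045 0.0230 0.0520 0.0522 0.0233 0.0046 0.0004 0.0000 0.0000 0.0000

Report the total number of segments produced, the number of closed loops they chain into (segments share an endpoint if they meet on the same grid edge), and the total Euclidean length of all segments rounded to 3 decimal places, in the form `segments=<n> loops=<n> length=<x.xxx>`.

cell (3,2): code 0100 → (3.085,3.000)–(4.000,2.746)
cell (3,3): code 1000 → (4.000,3.456)–(3.085,3.000)
cell (4,2): code 0010 → (4.000,2.746)–(4.226,3.000)
cell (4,3): code 0001 → (4.226,3.000)–(4.000,3.456)
cell (5,5): code 0100 → (5.634,6.000)–(6.000,5.318)
cell (5,6): code 1000 → (6.000,6.617)–(5.634,6.000)
cell (6,4): code 0100 → (6.459,5.000)–(7.000,4.236)
cell (6,5): code 1110 → (6.000,5.318)–(6.459,5.000)
cell (6,6): code 1001 → (7.000,6.627)–(6.000,6.617)
cell (7,4): code 0010 → (7.000,4.236)–(7.772,5.000)
cell (7,5): code 0011 → (7.772,5.000)–(7.516,6.000)
cell (7,6): code 0001 → (7.516,6.000)–(7.000,6.627)
total: 12 segments, chained into 2 closed loop(s), length Σ = 9.737061

segments=12 loops=2 length=9.737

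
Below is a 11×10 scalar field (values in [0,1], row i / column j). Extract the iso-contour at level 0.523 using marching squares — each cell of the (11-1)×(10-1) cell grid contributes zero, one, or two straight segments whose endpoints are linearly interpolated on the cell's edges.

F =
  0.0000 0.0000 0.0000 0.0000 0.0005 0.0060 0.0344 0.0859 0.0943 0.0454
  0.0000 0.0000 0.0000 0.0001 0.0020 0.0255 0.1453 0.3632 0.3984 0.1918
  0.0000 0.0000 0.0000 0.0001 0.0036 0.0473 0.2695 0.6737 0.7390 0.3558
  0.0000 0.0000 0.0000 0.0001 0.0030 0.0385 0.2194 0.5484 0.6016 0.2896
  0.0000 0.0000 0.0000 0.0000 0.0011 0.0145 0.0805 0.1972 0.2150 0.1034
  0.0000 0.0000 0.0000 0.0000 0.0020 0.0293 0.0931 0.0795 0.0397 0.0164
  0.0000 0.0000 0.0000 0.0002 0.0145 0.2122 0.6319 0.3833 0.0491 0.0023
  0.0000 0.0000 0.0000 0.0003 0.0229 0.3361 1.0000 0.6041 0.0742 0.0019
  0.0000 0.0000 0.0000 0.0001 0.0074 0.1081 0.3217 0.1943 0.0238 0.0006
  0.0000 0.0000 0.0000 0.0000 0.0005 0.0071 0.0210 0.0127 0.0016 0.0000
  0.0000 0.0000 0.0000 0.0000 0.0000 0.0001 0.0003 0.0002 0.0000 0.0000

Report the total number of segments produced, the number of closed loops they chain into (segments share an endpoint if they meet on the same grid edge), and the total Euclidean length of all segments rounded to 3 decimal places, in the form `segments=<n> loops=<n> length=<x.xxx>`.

segments=16 loops=2 length=11.532

cell (1,6): code 0100 → (1.515,7.000)–(2.000,6.627)
cell (1,7): code 1100 → (1.366,8.000)–(1.515,7.000)
cell (1,8): code 1000 → (2.000,8.564)–(1.366,8.000)
cell (2,6): code 0110 → (2.000,6.627)–(3.000,6.923)
cell (2,8): code 1001 → (3.000,8.252)–(2.000,8.564)
cell (3,6): code 0010 → (3.000,6.923)–(3.072,7.000)
cell (3,7): code 0011 → (3.072,7.000)–(3.203,8.000)
cell (3,8): code 0001 → (3.203,8.000)–(3.000,8.252)
cell (5,5): code 0100 → (5.798,6.000)–(6.000,5.741)
cell (5,6): code 1000 → (6.000,6.438)–(5.798,6.000)
cell (6,5): code 0110 → (6.000,5.741)–(7.000,5.282)
cell (6,6): code 1101 → (6.633,7.000)–(6.000,6.438)
cell (6,7): code 1000 → (7.000,7.153)–(6.633,7.000)
cell (7,5): code 0010 → (7.000,5.282)–(7.703,6.000)
cell (7,6): code 0011 → (7.703,6.000)–(7.198,7.000)
cell (7,7): code 0001 → (7.198,7.000)–(7.000,7.153)
total: 16 segments, chained into 2 closed loop(s), length Σ = 11.531562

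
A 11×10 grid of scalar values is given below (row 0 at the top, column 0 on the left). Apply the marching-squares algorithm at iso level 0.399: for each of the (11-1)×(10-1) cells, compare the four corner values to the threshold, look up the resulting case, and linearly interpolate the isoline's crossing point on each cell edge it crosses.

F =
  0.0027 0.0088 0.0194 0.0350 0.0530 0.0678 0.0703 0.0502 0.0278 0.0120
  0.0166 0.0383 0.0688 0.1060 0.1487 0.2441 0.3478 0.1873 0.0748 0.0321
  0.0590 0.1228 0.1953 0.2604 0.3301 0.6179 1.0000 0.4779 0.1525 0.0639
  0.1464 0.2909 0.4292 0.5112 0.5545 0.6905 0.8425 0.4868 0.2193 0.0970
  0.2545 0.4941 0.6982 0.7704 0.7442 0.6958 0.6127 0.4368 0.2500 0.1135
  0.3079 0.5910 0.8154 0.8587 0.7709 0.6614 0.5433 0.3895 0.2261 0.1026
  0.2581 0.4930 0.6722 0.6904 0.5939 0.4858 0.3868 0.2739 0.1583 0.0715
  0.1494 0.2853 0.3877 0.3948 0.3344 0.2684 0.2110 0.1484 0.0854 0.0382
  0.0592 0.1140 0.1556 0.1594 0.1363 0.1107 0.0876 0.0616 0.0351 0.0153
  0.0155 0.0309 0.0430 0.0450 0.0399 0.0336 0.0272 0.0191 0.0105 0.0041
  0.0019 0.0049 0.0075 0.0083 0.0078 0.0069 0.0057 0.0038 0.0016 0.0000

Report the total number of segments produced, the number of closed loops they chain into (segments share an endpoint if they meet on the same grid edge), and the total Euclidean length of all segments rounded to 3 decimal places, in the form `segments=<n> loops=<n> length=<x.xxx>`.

cell (1,4): code 0100 → (1.414,5.000)–(2.000,4.239)
cell (1,5): code 1100 → (1.079,6.000)–(1.414,5.000)
cell (1,6): code 1100 → (1.728,7.000)–(1.079,6.000)
cell (1,7): code 1000 → (2.000,7.242)–(1.728,7.000)
cell (2,1): code 0100 → (2.871,2.000)–(3.000,1.782)
cell (2,2): code 1100 → (2.553,3.000)–(2.871,2.000)
cell (2,3): code 1100 → (2.307,4.000)–(2.553,3.000)
cell (2,4): code 1110 → (2.000,4.239)–(2.307,4.000)
cell (2,7): code 1001 → (3.000,7.328)–(2.000,7.242)
cell (3,0): code 0100 → (3.532,1.000)–(4.000,0.603)
cell (3,1): code 1110 → (3.000,1.782)–(3.532,1.000)
cell (3,7): code 1001 → (4.000,7.202)–(3.000,7.328)
cell (4,0): code 0110 → (4.000,0.603)–(5.000,0.322)
cell (4,6): code 1011 → (5.000,6.938)–(4.799,7.000)
cell (4,7): code 0001 → (4.799,7.000)–(4.000,7.202)
cell (5,0): code 0110 → (5.000,0.322)–(6.000,0.600)
cell (5,5): code 1011 → (6.000,5.877)–(5.922,6.000)
cell (5,6): code 0001 → (5.922,6.000)–(5.000,6.938)
cell (6,0): code 0010 → (6.000,0.600)–(6.453,1.000)
cell (6,1): code 0011 → (6.453,1.000)–(6.960,2.000)
cell (6,2): code 0011 → (6.960,2.000)–(6.986,3.000)
cell (6,3): code 0011 → (6.986,3.000)–(6.751,4.000)
cell (6,4): code 0011 → (6.751,4.000)–(6.399,5.000)
cell (6,5): code 0001 → (6.399,5.000)–(6.000,5.877)
total: 24 segments, chained into 1 closed loop(s), length Σ = 20.213523

segments=24 loops=1 length=20.214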